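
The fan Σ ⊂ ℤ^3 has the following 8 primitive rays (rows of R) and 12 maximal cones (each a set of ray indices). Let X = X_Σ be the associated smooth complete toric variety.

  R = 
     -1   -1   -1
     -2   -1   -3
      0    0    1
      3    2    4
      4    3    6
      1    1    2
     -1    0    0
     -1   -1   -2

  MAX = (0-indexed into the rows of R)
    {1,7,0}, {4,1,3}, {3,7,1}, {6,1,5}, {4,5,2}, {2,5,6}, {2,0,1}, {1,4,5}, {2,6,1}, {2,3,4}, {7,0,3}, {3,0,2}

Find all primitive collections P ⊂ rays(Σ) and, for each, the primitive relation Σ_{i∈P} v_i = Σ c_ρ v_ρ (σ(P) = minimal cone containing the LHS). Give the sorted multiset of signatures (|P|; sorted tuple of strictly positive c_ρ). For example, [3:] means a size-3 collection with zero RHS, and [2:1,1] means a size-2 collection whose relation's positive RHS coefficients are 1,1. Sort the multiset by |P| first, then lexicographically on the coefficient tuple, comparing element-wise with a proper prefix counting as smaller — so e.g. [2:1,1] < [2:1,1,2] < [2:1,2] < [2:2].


14 collections generate NE(X_Σ); each relation:

  P={5,7}:  v_{5} + v_{7} = 0  ⟹  sig = [2:]
  P={0,5}:  v_{0} + v_{5} = v_{2}  ⟹  sig = [2:1]
  P={2,7}:  v_{2} + v_{7} = v_{0}  ⟹  sig = [2:1]
  P={3,5}:  v_{3} + v_{5} = v_{4}  ⟹  sig = [2:1]
  P={4,7}:  v_{4} + v_{7} = v_{3}  ⟹  sig = [2:1]
  P={0,4}:  v_{0} + v_{4} = v_{2} + v_{3}  ⟹  sig = [2:1,1]
  P={6,7}:  v_{6} + v_{7} = v_{1} + v_{2}  ⟹  sig = [2:1,1]
  P={0,6}:  v_{0} + v_{6} = v_{1} + 2·v_{2}  ⟹  sig = [2:1,2]
  P={3,6}:  v_{3} + v_{6} = 2·v_{5}  ⟹  sig = [2:2]
  P={4,6}:  v_{4} + v_{6} = 3·v_{5}  ⟹  sig = [2:3]
  P={0,1,3}:  v_{0} + v_{1} + v_{3} = 0  ⟹  sig = [3:]
  P={1,2,3}:  v_{1} + v_{2} + v_{3} = v_{5}  ⟹  sig = [3:1]
  P={1,2,5}:  v_{1} + v_{2} + v_{5} = v_{6}  ⟹  sig = [3:1]
  P={1,2,4}:  v_{1} + v_{2} + v_{4} = 2·v_{5}  ⟹  sig = [3:2]

so the primitive-relation signature multiset is
[[2:], [2:1], [2:1], [2:1], [2:1], [2:1,1], [2:1,1], [2:1,2], [2:2], [2:3], [3:], [3:1], [3:1], [3:2]]


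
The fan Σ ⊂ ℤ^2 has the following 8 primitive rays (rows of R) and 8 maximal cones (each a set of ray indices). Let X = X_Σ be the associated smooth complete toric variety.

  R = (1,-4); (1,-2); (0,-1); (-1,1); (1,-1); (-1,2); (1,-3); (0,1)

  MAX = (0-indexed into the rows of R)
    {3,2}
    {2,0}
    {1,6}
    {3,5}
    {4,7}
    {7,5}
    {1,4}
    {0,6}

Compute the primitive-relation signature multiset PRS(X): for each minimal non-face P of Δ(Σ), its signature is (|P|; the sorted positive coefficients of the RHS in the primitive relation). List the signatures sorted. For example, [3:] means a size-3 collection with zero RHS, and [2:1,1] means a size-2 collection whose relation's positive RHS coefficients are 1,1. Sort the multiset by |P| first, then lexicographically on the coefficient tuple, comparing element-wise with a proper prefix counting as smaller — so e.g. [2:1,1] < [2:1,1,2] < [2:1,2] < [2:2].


20 minimal non-faces of Δ(Σ) (on 8 rays):

  {1,5}:  v_{1} + v_{5} = 0  ⇒ sig = [2:]
  {2,7}:  v_{2} + v_{7} = 0  ⇒ sig = [2:]
  {3,4}:  v_{3} + v_{4} = 0  ⇒ sig = [2:]
  {0,7}:  v_{0} + v_{7} = v_{6}  ⇒ sig = [2:1]
  {1,2}:  v_{1} + v_{2} = v_{6}  ⇒ sig = [2:1]
  {1,3}:  v_{1} + v_{3} = v_{2}  ⇒ sig = [2:1]
  {1,7}:  v_{1} + v_{7} = v_{4}  ⇒ sig = [2:1]
  {2,4}:  v_{2} + v_{4} = v_{1}  ⇒ sig = [2:1]
  {2,5}:  v_{2} + v_{5} = v_{3}  ⇒ sig = [2:1]
  {2,6}:  v_{2} + v_{6} = v_{0}  ⇒ sig = [2:1]
  {3,7}:  v_{3} + v_{7} = v_{5}  ⇒ sig = [2:1]
  {4,5}:  v_{4} + v_{5} = v_{7}  ⇒ sig = [2:1]
  {5,6}:  v_{5} + v_{6} = v_{2}  ⇒ sig = [2:1]
  {6,7}:  v_{6} + v_{7} = v_{1}  ⇒ sig = [2:1]
  {0,4}:  v_{0} + v_{4} = v_{1} + v_{6}  ⇒ sig = [2:1,1]
  {0,1}:  v_{0} + v_{1} = 2·v_{6}  ⇒ sig = [2:2]
  {0,5}:  v_{0} + v_{5} = 2·v_{2}  ⇒ sig = [2:2]
  {3,6}:  v_{3} + v_{6} = 2·v_{2}  ⇒ sig = [2:2]
  {4,6}:  v_{4} + v_{6} = 2·v_{1}  ⇒ sig = [2:2]
  {0,3}:  v_{0} + v_{3} = 3·v_{2}  ⇒ sig = [2:3]

Signatures (|P|; sorted positive RHS coefficients), sorted:
    |P|=2: 20 collections, coeffs (), (), (), (1), (1), (1), (1), (1), (1), (1), (1), (1), (1), (1), (1,1), (2), (2), (2), (2), (3)


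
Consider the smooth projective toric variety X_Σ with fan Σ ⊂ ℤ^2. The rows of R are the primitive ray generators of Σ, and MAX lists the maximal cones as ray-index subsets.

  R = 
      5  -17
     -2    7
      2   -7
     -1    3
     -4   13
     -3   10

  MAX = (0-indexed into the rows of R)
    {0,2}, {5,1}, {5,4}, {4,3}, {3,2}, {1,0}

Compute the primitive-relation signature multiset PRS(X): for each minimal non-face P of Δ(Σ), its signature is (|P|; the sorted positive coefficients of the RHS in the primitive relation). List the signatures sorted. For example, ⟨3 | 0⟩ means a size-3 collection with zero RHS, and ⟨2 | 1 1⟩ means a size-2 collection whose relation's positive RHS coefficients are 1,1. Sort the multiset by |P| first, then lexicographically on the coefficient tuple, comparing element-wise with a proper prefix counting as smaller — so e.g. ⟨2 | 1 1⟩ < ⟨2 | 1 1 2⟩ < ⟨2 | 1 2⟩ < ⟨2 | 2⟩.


Σ has 9 primitive collections:

  {1,2}:  v_{1} + v_{2} = 0  ⟹  sig = ⟨2 | 0⟩
  {0,5}:  v_{0} + v_{5} = v_{2}  ⟹  sig = ⟨2 | 1⟩
  {1,3}:  v_{1} + v_{3} = v_{5}  ⟹  sig = ⟨2 | 1⟩
  {2,5}:  v_{2} + v_{5} = v_{3}  ⟹  sig = ⟨2 | 1⟩
  {3,5}:  v_{3} + v_{5} = v_{4}  ⟹  sig = ⟨2 | 1⟩
  {0,4}:  v_{0} + v_{4} = v_{2} + v_{3}  ⟹  sig = ⟨2 | 1 1⟩
  {0,3}:  v_{0} + v_{3} = 2·v_{2}  ⟹  sig = ⟨2 | 2⟩
  {1,4}:  v_{1} + v_{4} = 2·v_{5}  ⟹  sig = ⟨2 | 2⟩
  {2,4}:  v_{2} + v_{4} = 2·v_{3}  ⟹  sig = ⟨2 | 2⟩

Hence PRS(X_Σ) =
    |P|=2: 9 collections, coeffs (), (1), (1), (1), (1), (1,1), (2), (2), (2)


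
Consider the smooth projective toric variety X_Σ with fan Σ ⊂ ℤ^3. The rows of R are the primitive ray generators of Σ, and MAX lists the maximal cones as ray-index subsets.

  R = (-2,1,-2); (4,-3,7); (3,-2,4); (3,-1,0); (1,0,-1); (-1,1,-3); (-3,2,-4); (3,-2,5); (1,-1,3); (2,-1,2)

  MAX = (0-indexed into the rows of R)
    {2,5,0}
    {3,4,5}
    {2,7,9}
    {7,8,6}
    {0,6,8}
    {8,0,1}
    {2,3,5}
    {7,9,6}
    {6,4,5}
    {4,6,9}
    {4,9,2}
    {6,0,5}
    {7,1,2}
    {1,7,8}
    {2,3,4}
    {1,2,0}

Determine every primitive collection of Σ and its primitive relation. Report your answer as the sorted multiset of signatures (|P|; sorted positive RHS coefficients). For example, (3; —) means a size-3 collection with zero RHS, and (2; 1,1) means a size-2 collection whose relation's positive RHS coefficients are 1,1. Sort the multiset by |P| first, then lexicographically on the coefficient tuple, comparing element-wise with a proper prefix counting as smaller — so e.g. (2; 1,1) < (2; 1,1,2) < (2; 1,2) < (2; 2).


Δ(Σ) — 10 vertices, 22 min non-faces:

  P = {0,9}:  v_{0} + v_{9} = 0  →  sig = (2; —)
  P = {2,6}:  v_{2} + v_{6} = 0  →  sig = (2; —)
  P = {5,8}:  v_{5} + v_{8} = 0  →  sig = (2; —)
  P = {0,4}:  v_{0} + v_{4} = v_{5}  →  sig = (2; 1)
  P = {0,7}:  v_{0} + v_{7} = v_{8}  →  sig = (2; 1)
  P = {1,5}:  v_{1} + v_{5} = v_{2}  →  sig = (2; 1)
  P = {1,6}:  v_{1} + v_{6} = v_{8}  →  sig = (2; 1)
  P = {2,8}:  v_{2} + v_{8} = v_{1}  →  sig = (2; 1)
  P = {4,8}:  v_{4} + v_{8} = v_{9}  →  sig = (2; 1)
  P = {5,7}:  v_{5} + v_{7} = v_{9}  →  sig = (2; 1)
  P = {5,9}:  v_{5} + v_{9} = v_{4}  →  sig = (2; 1)
  P = {8,9}:  v_{8} + v_{9} = v_{7}  →  sig = (2; 1)
  P = {1,4}:  v_{1} + v_{4} = v_{2} + v_{9}  →  sig = (2; 1,1)
  P = {1,9}:  v_{1} + v_{9} = v_{2} + v_{7}  →  sig = (2; 1,1)
  P = {3,6}:  v_{3} + v_{6} = v_{4} + v_{5}  →  sig = (2; 1,1)
  P = {3,8}:  v_{3} + v_{8} = v_{2} + v_{4}  →  sig = (2; 1,1)
  P = {3,7}:  v_{3} + v_{7} = v_{2} + v_{4} + v_{9}  →  sig = (2; 1,1,1)
  P = {0,3}:  v_{0} + v_{3} = v_{2} + 2·v_{5}  →  sig = (2; 1,2)
  P = {1,3}:  v_{1} + v_{3} = 2·v_{2} + v_{4}  →  sig = (2; 1,2)
  P = {3,9}:  v_{3} + v_{9} = v_{2} + 2·v_{4}  →  sig = (2; 1,2)
  P = {4,7}:  v_{4} + v_{7} = 2·v_{9}  →  sig = (2; 2)
  P = {2,4,5}:  v_{2} + v_{4} + v_{5} = v_{3}  →  sig = (3; 1)

Sorted signature multiset PRS(X):
    (2; —)
    (2; —)
    (2; —)
    (2; 1)
    (2; 1)
    (2; 1)
    (2; 1)
    (2; 1)
    (2; 1)
    (2; 1)
    (2; 1)
    (2; 1)
    (2; 1,1)
    (2; 1,1)
    (2; 1,1)
    (2; 1,1)
    (2; 1,1,1)
    (2; 1,2)
    (2; 1,2)
    (2; 1,2)
    (2; 2)
    (3; 1)


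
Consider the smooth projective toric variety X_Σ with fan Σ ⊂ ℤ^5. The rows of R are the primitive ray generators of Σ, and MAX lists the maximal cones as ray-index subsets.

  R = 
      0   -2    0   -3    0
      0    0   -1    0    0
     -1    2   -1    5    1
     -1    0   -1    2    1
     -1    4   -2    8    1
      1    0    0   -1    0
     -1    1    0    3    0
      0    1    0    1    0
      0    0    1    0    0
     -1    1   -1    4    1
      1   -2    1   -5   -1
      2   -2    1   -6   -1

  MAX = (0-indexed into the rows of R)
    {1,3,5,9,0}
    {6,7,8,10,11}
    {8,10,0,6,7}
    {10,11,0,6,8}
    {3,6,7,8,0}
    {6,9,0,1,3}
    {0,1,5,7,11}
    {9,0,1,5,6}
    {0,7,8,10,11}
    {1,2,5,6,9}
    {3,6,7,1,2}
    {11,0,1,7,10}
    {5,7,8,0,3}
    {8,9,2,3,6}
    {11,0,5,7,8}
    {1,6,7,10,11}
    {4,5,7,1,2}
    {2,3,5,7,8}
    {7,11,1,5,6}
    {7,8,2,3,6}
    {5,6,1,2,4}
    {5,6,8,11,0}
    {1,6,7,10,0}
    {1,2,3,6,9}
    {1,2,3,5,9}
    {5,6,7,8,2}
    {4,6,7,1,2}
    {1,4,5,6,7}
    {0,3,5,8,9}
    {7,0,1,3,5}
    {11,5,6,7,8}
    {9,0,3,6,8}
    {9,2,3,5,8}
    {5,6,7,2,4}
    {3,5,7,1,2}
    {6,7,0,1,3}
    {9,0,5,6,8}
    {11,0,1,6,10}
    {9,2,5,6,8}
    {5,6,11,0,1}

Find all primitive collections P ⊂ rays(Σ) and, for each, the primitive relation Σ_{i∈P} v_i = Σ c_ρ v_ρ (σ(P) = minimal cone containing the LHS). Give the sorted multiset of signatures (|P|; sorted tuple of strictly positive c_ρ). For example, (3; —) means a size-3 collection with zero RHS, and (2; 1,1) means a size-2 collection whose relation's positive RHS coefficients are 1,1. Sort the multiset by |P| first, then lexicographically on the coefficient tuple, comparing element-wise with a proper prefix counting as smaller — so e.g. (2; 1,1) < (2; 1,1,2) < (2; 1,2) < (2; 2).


Δ(Σ) — 12 vertices, 20 min non-faces:

  • {1,8}:  v_{1} + v_{8} = 0  →  sig = (2; —)
  • {2,10}:  v_{2} + v_{10} = 0  →  sig = (2; —)
  • {0,2}:  v_{0} + v_{2} = v_{3}  →  sig = (2; 1)
  • {2,11}:  v_{2} + v_{11} = v_{5}  →  sig = (2; 1)
  • {3,10}:  v_{3} + v_{10} = v_{0}  →  sig = (2; 1)
  • {5,10}:  v_{5} + v_{10} = v_{11}  →  sig = (2; 1)
  • {7,9}:  v_{7} + v_{9} = v_{2}  →  sig = (2; 1)
  • {0,4}:  v_{0} + v_{4} = v_{1} + v_{2}  →  sig = (2; 1,1)
  • {3,11}:  v_{3} + v_{11} = v_{0} + v_{5}  →  sig = (2; 1,1)
  • {9,10}:  v_{9} + v_{10} = v_{0} + v_{5} + v_{6}  →  sig = (2; 1,1,1)
  • {4,8}:  v_{4} + v_{8} = v_{2} + v_{5} + v_{6} + v_{7}  →  sig = (2; 1,1,1,1)
  • {4,10}:  v_{4} + v_{10} = v_{1} + v_{5} + v_{6} + v_{7}  →  sig = (2; 1,1,1,1)
  • {4,9}:  v_{4} + v_{9} = v_{1} + 2·v_{2} + v_{5} + v_{6}  →  sig = (2; 1,1,1,2)
  • {4,11}:  v_{4} + v_{11} = v_{1} + 2·v_{5} + v_{6} + v_{7}  →  sig = (2; 1,1,1,2)
  • {9,11}:  v_{9} + v_{11} = v_{0} + 2·v_{5} + v_{6}  →  sig = (2; 1,1,2)
  • {3,4}:  v_{3} + v_{4} = v_{1} + 2·v_{2}  →  sig = (2; 1,2)
  • {3,5,6}:  v_{3} + v_{5} + v_{6} = v_{9}  →  sig = (3; 1)
  • {0,5,6,7}:  v_{0} + v_{5} + v_{6} + v_{7} = 0  →  sig = (4; —)
  • {0,6,7,11}:  v_{0} + v_{6} + v_{7} + v_{11} = v_{10}  →  sig = (4; 1)
  • {1,2,5,6,7}:  v_{1} + v_{2} + v_{5} + v_{6} + v_{7} = v_{4}  →  sig = (5; 1)

Signatures (|P|; sorted positive RHS coefficients), sorted:
[(2; —), (2; —), (2; 1), (2; 1), (2; 1), (2; 1), (2; 1), (2; 1,1), (2; 1,1), (2; 1,1,1), (2; 1,1,1,1), (2; 1,1,1,1), (2; 1,1,1,2), (2; 1,1,1,2), (2; 1,1,2), (2; 1,2), (3; 1), (4; —), (4; 1), (5; 1)]


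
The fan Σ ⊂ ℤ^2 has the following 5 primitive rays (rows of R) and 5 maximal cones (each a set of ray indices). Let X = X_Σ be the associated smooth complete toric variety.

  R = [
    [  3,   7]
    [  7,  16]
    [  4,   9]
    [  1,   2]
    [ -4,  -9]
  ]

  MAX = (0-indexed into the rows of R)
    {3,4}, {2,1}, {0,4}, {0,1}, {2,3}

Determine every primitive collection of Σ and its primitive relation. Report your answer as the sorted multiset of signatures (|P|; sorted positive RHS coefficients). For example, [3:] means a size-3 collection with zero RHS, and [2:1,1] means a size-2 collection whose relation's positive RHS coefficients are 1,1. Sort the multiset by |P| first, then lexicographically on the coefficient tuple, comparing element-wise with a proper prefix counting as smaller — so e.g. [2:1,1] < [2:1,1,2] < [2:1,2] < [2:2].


The 5 primitive collections of Σ (r=5, n=2):

  • {2,4}:  v_{2} + v_{4} = 0  ⟹  sig = [2:]
  • {0,2}:  v_{0} + v_{2} = v_{1}  ⟹  sig = [2:1]
  • {0,3}:  v_{0} + v_{3} = v_{2}  ⟹  sig = [2:1]
  • {1,4}:  v_{1} + v_{4} = v_{0}  ⟹  sig = [2:1]
  • {1,3}:  v_{1} + v_{3} = 2·v_{2}  ⟹  sig = [2:2]

Sorted signature multiset PRS(X):
    |P|=2: 5 collections, coeffs (), (1), (1), (1), (2)


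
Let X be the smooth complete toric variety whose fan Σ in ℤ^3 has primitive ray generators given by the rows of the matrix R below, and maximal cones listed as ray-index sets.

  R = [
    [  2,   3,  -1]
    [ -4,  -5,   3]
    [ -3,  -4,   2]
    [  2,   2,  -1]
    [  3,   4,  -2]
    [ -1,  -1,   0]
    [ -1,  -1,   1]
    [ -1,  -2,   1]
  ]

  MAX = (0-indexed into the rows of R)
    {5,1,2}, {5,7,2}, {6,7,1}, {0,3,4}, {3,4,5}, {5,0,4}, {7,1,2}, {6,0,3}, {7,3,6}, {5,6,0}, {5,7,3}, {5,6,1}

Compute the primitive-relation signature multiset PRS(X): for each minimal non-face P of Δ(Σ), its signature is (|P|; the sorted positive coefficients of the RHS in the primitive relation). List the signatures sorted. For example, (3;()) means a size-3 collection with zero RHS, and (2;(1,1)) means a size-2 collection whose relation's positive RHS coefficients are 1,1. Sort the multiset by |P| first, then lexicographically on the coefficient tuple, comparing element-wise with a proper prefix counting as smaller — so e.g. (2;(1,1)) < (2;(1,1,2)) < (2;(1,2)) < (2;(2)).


The 14 primitive collections of Σ (r=8, n=3):

  {2,4}:  v_{2} + v_{4} = 0  so sig = (2;())
  {0,2}:  v_{0} + v_{2} = v_{6}  so sig = (2;(1))
  {1,4}:  v_{1} + v_{4} = v_{6}  so sig = (2;(1))
  {2,3}:  v_{2} + v_{3} = v_{7}  so sig = (2;(1))
  {2,6}:  v_{2} + v_{6} = v_{1}  so sig = (2;(1))
  {4,6}:  v_{4} + v_{6} = v_{0}  so sig = (2;(1))
  {4,7}:  v_{4} + v_{7} = v_{3}  so sig = (2;(1))
  {0,7}:  v_{0} + v_{7} = v_{3} + v_{6}  so sig = (2;(1,1))
  {1,3}:  v_{1} + v_{3} = v_{6} + v_{7}  so sig = (2;(1,1))
  {0,1}:  v_{0} + v_{1} = 2·v_{6}  so sig = (2;(2))
  {3,5,6}:  v_{3} + v_{5} + v_{6} = 0  so sig = (3;())
  {0,3,5}:  v_{0} + v_{3} + v_{5} = v_{4}  so sig = (3;(1))
  {5,6,7}:  v_{5} + v_{6} + v_{7} = v_{2}  so sig = (3;(1))
  {1,5,7}:  v_{1} + v_{5} + v_{7} = 2·v_{2}  so sig = (3;(2))

Signatures (|P|; sorted positive RHS coefficients), sorted:
    (2;())
    (2;(1))
    (2;(1))
    (2;(1))
    (2;(1))
    (2;(1))
    (2;(1))
    (2;(1,1))
    (2;(1,1))
    (2;(2))
    (3;())
    (3;(1))
    (3;(1))
    (3;(2))


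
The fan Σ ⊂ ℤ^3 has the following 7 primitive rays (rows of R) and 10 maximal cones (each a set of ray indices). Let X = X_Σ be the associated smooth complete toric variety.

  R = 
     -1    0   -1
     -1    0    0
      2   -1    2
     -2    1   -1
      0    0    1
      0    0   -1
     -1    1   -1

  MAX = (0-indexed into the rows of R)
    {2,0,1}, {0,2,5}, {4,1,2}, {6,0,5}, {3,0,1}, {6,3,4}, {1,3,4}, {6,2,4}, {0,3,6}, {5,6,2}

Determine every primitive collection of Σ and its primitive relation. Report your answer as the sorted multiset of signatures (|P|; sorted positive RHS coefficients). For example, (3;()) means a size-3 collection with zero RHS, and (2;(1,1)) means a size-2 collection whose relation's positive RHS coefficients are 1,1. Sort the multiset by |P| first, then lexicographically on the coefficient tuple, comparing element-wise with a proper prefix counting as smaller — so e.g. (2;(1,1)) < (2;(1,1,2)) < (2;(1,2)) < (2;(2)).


|primitive collections| = 7. Relations:

  P = {4,5}:  v_{4} + v_{5} = 0  so sig = (2;())
  P = {0,4}:  v_{0} + v_{4} = v_{1}  so sig = (2;(1))
  P = {1,5}:  v_{1} + v_{5} = v_{0}  so sig = (2;(1))
  P = {1,6}:  v_{1} + v_{6} = v_{3}  so sig = (2;(1))
  P = {2,3}:  v_{2} + v_{3} = v_{4}  so sig = (2;(1))
  P = {3,5}:  v_{3} + v_{5} = v_{0} + v_{6}  so sig = (2;(1,1))
  P = {0,2,6}:  v_{0} + v_{2} + v_{6} = 0  so sig = (3;())

Hence PRS(X_Σ) =
[(2;()), (2;(1)), (2;(1)), (2;(1)), (2;(1)), (2;(1,1)), (3;())]


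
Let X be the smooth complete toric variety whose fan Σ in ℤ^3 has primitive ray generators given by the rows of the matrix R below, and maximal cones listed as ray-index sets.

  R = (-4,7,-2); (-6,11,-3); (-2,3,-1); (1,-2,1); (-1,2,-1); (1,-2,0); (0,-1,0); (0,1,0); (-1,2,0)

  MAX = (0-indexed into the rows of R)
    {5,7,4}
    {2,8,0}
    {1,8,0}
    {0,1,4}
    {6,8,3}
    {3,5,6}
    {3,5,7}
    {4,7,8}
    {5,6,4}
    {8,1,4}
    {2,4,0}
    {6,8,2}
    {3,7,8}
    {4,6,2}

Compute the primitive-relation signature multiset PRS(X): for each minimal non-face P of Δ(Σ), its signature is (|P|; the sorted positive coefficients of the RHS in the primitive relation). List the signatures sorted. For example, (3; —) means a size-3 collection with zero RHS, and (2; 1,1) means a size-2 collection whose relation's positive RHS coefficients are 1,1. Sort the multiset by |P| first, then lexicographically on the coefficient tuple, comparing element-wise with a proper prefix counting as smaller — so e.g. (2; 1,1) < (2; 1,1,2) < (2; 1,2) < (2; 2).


18 collections generate NE(X_Σ); each relation:

  P={3,4}:  v_{3} + v_{4} = 0 — sig = (2; —)
  P={5,8}:  v_{5} + v_{8} = 0 — sig = (2; —)
  P={6,7}:  v_{6} + v_{7} = 0 — sig = (2; —)
  P={0,3}:  v_{0} + v_{3} = v_{2} + v_{8} — sig = (2; 1,1)
  P={0,5}:  v_{0} + v_{5} = v_{2} + v_{4} — sig = (2; 1,1)
  P={1,3}:  v_{1} + v_{3} = v_{0} + v_{8} — sig = (2; 1,1)
  P={1,5}:  v_{1} + v_{5} = v_{0} + v_{4} — sig = (2; 1,1)
  P={1,6}:  v_{1} + v_{6} = v_{0} + v_{2} — sig = (2; 1,1)
  P={2,3}:  v_{2} + v_{3} = v_{6} + v_{8} — sig = (2; 1,1)
  P={2,5}:  v_{2} + v_{5} = v_{4} + v_{6} — sig = (2; 1,1)
  P={2,7}:  v_{2} + v_{7} = v_{4} + v_{8} — sig = (2; 1,1)
  P={0,6}:  v_{0} + v_{6} = 2·v_{2} — sig = (2; 2)
  P={1,2}:  v_{1} + v_{2} = 2·v_{0} — sig = (2; 2)
  P={0,7}:  v_{0} + v_{7} = 2·v_{4} + 2·v_{8} — sig = (2; 2,2)
  P={1,7}:  v_{1} + v_{7} = 3·v_{4} + 3·v_{8} — sig = (2; 3,3)
  P={0,4,8}:  v_{0} + v_{4} + v_{8} = v_{1} — sig = (3; 1)
  P={2,4,8}:  v_{2} + v_{4} + v_{8} = v_{0} — sig = (3; 1)
  P={4,6,8}:  v_{4} + v_{6} + v_{8} = v_{2} — sig = (3; 1)

Sorted signature multiset PRS(X):
[(2; —), (2; —), (2; —), (2; 1,1), (2; 1,1), (2; 1,1), (2; 1,1), (2; 1,1), (2; 1,1), (2; 1,1), (2; 1,1), (2; 2), (2; 2), (2; 2,2), (2; 3,3), (3; 1), (3; 1), (3; 1)]


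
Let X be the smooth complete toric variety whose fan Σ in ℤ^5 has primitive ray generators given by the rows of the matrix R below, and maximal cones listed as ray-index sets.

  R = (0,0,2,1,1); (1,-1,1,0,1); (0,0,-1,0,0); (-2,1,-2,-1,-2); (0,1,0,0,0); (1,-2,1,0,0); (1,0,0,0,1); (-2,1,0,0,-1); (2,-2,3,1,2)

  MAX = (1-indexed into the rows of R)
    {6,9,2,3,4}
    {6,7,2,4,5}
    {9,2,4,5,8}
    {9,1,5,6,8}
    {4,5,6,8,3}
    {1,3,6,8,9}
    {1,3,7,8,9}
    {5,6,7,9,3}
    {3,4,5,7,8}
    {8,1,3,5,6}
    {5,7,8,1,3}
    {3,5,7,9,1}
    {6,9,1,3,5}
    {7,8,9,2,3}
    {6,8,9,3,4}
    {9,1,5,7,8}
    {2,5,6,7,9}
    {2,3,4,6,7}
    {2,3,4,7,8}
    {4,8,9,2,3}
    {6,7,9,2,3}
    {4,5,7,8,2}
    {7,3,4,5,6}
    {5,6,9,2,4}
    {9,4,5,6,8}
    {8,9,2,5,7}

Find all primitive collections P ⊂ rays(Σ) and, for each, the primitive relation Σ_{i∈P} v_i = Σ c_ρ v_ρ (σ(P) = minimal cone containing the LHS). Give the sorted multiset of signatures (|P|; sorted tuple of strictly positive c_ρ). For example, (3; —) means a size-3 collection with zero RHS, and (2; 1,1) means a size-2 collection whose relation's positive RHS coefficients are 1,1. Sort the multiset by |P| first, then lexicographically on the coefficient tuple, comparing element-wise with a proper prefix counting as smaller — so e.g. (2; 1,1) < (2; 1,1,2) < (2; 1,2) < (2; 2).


The 9 primitive collections of Σ (r=9, n=5):

  P={1,4}:  v_{1} + v_{4} = v_{8}  ⟹  sig = (2; 1)
  P={1,2}:  v_{1} + v_{2} = v_{7} + v_{8} + v_{9}  ⟹  sig = (2; 1,1,1)
  P={1,6,7}:  v_{1} + v_{6} + v_{7} = v_{9}  ⟹  sig = (3; 1)
  P={2,3,5}:  v_{2} + v_{3} + v_{5} = v_{7}  ⟹  sig = (3; 1)
  P={4,7,9}:  v_{4} + v_{7} + v_{9} = v_{2}  ⟹  sig = (3; 1)
  P={6,7,8}:  v_{6} + v_{7} + v_{8} = v_{4} + v_{9}  ⟹  sig = (3; 1,1)
  P={2,6,8}:  v_{2} + v_{6} + v_{8} = 2·v_{4} + 2·v_{9}  ⟹  sig = (3; 2,2)
  P={3,4,5,9}:  v_{3} + v_{4} + v_{5} + v_{9} = 0  ⟹  sig = (4; —)
  P={3,5,8,9}:  v_{3} + v_{5} + v_{8} + v_{9} = v_{1}  ⟹  sig = (4; 1)

Sorted signature multiset PRS(X):
{ (2; 1),  (2; 1,1,1),  (3; 1) ×3,  (3; 1,1),  (3; 2,2),  (4; —),  (4; 1) }


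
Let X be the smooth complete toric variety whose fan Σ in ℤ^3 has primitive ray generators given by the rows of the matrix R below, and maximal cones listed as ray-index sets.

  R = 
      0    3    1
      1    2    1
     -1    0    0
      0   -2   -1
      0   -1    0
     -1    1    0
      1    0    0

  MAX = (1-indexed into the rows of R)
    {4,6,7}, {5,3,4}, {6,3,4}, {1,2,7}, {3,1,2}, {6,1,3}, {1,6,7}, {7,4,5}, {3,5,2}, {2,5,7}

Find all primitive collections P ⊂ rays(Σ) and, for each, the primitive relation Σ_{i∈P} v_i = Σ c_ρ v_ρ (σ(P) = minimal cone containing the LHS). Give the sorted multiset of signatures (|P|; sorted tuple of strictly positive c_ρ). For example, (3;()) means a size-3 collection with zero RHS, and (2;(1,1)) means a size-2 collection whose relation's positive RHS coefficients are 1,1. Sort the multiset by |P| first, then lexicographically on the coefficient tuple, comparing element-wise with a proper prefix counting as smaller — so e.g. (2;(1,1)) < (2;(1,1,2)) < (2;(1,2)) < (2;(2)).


The 6 primitive collections of Σ (r=7, n=3):

  P={3,7}:  v_{3} + v_{7} = 0  →  sig = (2;())
  P={2,4}:  v_{2} + v_{4} = v_{7}  →  sig = (2;(1))
  P={2,6}:  v_{2} + v_{6} = v_{1}  →  sig = (2;(1))
  P={5,6}:  v_{5} + v_{6} = v_{3}  →  sig = (2;(1))
  P={1,4}:  v_{1} + v_{4} = v_{6} + v_{7}  →  sig = (2;(1,1))
  P={1,5}:  v_{1} + v_{5} = v_{2} + v_{3}  →  sig = (2;(1,1))

Hence PRS(X_Σ) =
    (2;())
    (2;(1))
    (2;(1))
    (2;(1))
    (2;(1,1))
    (2;(1,1))


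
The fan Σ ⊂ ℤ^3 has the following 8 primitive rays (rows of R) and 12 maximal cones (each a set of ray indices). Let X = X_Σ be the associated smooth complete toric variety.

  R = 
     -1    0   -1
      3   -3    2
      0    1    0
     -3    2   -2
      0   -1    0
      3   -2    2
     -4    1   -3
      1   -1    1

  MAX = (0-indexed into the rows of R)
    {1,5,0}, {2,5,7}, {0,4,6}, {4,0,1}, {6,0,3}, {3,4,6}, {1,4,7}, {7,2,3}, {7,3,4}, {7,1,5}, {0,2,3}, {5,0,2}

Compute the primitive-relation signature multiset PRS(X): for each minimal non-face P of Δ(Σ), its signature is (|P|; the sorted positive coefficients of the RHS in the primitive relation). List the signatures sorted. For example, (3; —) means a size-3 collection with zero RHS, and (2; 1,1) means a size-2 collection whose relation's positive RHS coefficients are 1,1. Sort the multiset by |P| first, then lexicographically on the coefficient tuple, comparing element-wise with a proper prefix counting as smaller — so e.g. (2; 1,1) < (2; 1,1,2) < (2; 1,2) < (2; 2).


Σ has 11 primitive collections:

  {2,4}:  v_{2} + v_{4} = 0  ⇒ sig = (2; —)
  {3,5}:  v_{3} + v_{5} = 0  ⇒ sig = (2; —)
  {0,7}:  v_{0} + v_{7} = v_{4}  ⇒ sig = (2; 1)
  {1,2}:  v_{1} + v_{2} = v_{5}  ⇒ sig = (2; 1)
  {1,3}:  v_{1} + v_{3} = v_{4}  ⇒ sig = (2; 1)
  {4,5}:  v_{4} + v_{5} = v_{1}  ⇒ sig = (2; 1)
  {2,6}:  v_{2} + v_{6} = v_{0} + v_{3}  ⇒ sig = (2; 1,1)
  {5,6}:  v_{5} + v_{6} = v_{0} + v_{4}  ⇒ sig = (2; 1,1)
  {1,6}:  v_{1} + v_{6} = v_{0} + 2·v_{4}  ⇒ sig = (2; 1,2)
  {6,7}:  v_{6} + v_{7} = v_{3} + 2·v_{4}  ⇒ sig = (2; 1,2)
  {0,3,4}:  v_{0} + v_{3} + v_{4} = v_{6}  ⇒ sig = (3; 1)

Sorted signature multiset PRS(X):
{ (2; —) ×2,  (2; 1) ×4,  (2; 1,1) ×2,  (2; 1,2) ×2,  (3; 1) }


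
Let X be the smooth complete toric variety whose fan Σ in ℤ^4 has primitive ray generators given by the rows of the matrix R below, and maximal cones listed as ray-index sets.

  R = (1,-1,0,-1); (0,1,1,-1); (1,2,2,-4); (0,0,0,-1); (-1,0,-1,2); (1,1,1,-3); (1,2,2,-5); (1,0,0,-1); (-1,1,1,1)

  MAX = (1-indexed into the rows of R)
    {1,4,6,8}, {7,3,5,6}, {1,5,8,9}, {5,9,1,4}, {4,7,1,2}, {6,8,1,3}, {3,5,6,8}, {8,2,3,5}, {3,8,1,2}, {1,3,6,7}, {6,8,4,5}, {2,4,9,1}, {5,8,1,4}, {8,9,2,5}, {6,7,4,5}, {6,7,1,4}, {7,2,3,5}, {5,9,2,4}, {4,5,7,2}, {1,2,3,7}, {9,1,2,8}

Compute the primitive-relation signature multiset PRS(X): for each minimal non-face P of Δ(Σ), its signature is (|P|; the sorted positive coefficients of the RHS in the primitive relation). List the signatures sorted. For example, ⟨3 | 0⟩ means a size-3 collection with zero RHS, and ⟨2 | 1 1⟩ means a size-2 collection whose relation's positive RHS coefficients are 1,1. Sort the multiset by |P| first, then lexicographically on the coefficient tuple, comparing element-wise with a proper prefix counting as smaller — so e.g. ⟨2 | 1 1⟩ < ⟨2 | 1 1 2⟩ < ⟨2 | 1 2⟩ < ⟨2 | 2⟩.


12 minimal non-faces of Δ(Σ) (on 9 rays):

  P = {2,6}:  v_{2} + v_{6} = v_{3}  so sig = ⟨2 | 1⟩
  P = {3,4}:  v_{3} + v_{4} = v_{7}  so sig = ⟨2 | 1⟩
  P = {7,9}:  v_{7} + v_{9} = 3·v_{2} + v_{4}  so sig = ⟨2 | 1 3⟩
  P = {6,9}:  v_{6} + v_{9} = 2·v_{2}  so sig = ⟨2 | 2⟩
  P = {7,8}:  v_{7} + v_{8} = 2·v_{6}  so sig = ⟨2 | 2⟩
  P = {3,9}:  v_{3} + v_{9} = 3·v_{2}  so sig = ⟨2 | 3⟩
  P = {1,2,5}:  v_{1} + v_{2} + v_{5} = 0  so sig = ⟨3 | 0⟩
  P = {1,3,5}:  v_{1} + v_{3} + v_{5} = v_{6}  so sig = ⟨3 | 1⟩
  P = {2,4,8}:  v_{2} + v_{4} + v_{8} = v_{6}  so sig = ⟨3 | 1⟩
  P = {4,8,9}:  v_{4} + v_{8} + v_{9} = v_{2}  so sig = ⟨3 | 1⟩
  P = {1,5,6}:  v_{1} + v_{5} + v_{6} = v_{4} + v_{8}  so sig = ⟨3 | 1 1⟩
  P = {1,5,7}:  v_{1} + v_{5} + v_{7} = v_{4} + v_{6}  so sig = ⟨3 | 1 1⟩

so the primitive-relation signature multiset is
    |P|=2: 6 collections, coeffs (1), (1), (1,3), (2), (2), (3)
    |P|=3: 6 collections, coeffs (), (1), (1), (1), (1,1), (1,1)


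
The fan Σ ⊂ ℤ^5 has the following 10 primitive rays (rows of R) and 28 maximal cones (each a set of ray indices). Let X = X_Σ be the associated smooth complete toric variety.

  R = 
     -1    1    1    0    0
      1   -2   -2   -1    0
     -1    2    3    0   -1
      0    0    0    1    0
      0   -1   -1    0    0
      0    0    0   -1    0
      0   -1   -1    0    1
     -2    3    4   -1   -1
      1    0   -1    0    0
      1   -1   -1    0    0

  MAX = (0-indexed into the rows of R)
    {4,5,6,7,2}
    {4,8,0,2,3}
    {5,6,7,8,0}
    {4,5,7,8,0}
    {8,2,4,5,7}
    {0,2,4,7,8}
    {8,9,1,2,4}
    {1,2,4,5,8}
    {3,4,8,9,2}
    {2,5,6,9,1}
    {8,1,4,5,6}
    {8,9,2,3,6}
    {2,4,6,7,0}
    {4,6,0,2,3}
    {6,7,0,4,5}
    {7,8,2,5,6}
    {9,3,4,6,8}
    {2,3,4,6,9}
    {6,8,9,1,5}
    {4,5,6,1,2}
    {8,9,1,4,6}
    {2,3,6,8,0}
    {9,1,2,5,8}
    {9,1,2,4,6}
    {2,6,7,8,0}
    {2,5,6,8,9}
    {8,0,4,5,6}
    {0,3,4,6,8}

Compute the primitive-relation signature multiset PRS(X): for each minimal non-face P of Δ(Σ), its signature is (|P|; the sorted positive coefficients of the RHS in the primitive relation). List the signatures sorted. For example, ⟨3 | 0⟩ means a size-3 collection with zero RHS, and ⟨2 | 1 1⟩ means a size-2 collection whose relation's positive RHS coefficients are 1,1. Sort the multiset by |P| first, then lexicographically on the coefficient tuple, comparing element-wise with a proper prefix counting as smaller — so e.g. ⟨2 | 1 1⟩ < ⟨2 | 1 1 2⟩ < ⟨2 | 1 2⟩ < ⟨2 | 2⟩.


Δ(Σ) — 10 vertices, 12 min non-faces:

  P={0,9}:  v_{0} + v_{9} = 0  so sig = ⟨2 | 0⟩
  P={3,5}:  v_{3} + v_{5} = 0  so sig = ⟨2 | 0⟩
  P={0,1}:  v_{0} + v_{1} = v_{4} + v_{5}  so sig = ⟨2 | 1 1⟩
  P={1,3}:  v_{1} + v_{3} = v_{4} + v_{9}  so sig = ⟨2 | 1 1⟩
  P={3,7}:  v_{3} + v_{7} = v_{0} + v_{2}  so sig = ⟨2 | 1 1⟩
  P={7,9}:  v_{7} + v_{9} = v_{2} + v_{5}  so sig = ⟨2 | 1 1⟩
  P={1,7}:  v_{1} + v_{7} = v_{2} + v_{4} + 2·v_{5}  so sig = ⟨2 | 1 1 2⟩
  P={0,2,5}:  v_{0} + v_{2} + v_{5} = v_{7}  so sig = ⟨3 | 1⟩
  P={4,5,9}:  v_{4} + v_{5} + v_{9} = v_{1}  so sig = ⟨3 | 1⟩
  P={2,4,6,8}:  v_{2} + v_{4} + v_{6} + v_{8} = 0  so sig = ⟨4 | 0⟩
  P={1,2,6,8}:  v_{1} + v_{2} + v_{6} + v_{8} = v_{5} + v_{9}  so sig = ⟨4 | 1 1⟩
  P={4,6,7,8}:  v_{4} + v_{6} + v_{7} + v_{8} = v_{0} + v_{5}  so sig = ⟨4 | 1 1⟩

Hence PRS(X_Σ) =
{ ⟨2 | 0⟩ ×2,  ⟨2 | 1 1⟩ ×4,  ⟨2 | 1 1 2⟩,  ⟨3 | 1⟩ ×2,  ⟨4 | 0⟩,  ⟨4 | 1 1⟩ ×2 }


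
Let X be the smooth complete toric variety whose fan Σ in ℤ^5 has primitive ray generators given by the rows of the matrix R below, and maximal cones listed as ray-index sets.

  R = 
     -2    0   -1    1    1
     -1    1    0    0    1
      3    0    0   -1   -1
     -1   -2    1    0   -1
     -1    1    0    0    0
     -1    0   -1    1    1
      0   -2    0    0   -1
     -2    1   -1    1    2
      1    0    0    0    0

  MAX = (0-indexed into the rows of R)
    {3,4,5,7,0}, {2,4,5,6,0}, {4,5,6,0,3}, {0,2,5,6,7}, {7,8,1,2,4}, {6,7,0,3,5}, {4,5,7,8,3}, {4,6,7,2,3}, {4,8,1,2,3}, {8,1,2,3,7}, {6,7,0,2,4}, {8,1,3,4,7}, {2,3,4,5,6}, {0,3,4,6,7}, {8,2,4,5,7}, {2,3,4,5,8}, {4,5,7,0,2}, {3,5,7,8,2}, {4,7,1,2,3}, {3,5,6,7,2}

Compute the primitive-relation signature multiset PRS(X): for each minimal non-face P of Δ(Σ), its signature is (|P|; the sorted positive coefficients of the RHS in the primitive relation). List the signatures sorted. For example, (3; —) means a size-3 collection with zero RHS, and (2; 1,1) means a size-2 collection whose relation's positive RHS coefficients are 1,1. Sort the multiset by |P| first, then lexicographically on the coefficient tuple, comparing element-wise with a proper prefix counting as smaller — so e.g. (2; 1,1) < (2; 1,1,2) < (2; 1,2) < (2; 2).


Δ(Σ) — 9 vertices, 9 min non-faces:

  P = {0,8}:  v_{0} + v_{8} = v_{5}  ⟹  sig = (2; 1)
  P = {1,5}:  v_{1} + v_{5} = v_{7}  ⟹  sig = (2; 1)
  P = {6,8}:  v_{6} + v_{8} = v_{2} + v_{3} + v_{5}  ⟹  sig = (2; 1,1,1)
  P = {0,1}:  v_{0} + v_{1} = v_{2} + v_{3} + v_{4} + 2·v_{7}  ⟹  sig = (2; 1,1,1,2)
  P = {1,6}:  v_{1} + v_{6} = 2·v_{2} + 2·v_{3} + v_{4} + 2·v_{7}  ⟹  sig = (2; 1,2,2,2)
  P = {0,2,3}:  v_{0} + v_{2} + v_{3} = v_{6}  ⟹  sig = (3; 1)
  P = {4,5,6,7}:  v_{4} + v_{5} + v_{6} + v_{7} = 2·v_{0}  ⟹  sig = (4; 2)
  P = {2,3,4,7,8}:  v_{2} + v_{3} + v_{4} + v_{7} + v_{8} = 0  ⟹  sig = (5; —)
  P = {2,3,4,5,7}:  v_{2} + v_{3} + v_{4} + v_{5} + v_{7} = v_{0}  ⟹  sig = (5; 1)

Signatures (|P|; sorted positive RHS coefficients), sorted:
    |P|=2: 5 collections, coeffs (1), (1), (1,1,1), (1,1,1,2), (1,2,2,2)
    |P|=3: 1 collection, coeffs (1)
    |P|=4: 1 collection, coeffs (2)
    |P|=5: 2 collections, coeffs (), (1)


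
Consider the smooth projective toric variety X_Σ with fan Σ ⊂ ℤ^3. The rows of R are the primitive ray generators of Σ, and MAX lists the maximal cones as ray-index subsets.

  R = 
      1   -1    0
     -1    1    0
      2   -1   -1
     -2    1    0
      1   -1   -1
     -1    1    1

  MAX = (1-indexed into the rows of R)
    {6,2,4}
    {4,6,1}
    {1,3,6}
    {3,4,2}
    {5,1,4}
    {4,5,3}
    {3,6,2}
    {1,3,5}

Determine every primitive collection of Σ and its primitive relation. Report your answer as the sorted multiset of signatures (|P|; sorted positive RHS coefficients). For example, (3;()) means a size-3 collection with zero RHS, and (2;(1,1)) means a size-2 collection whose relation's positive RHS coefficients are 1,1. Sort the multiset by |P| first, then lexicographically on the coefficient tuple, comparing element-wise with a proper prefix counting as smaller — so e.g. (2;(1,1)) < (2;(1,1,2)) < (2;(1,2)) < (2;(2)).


Primitive collections (5):

  {1,2}:  v_{1} + v_{2} = 0 — sig = (2;())
  {5,6}:  v_{5} + v_{6} = 0 — sig = (2;())
  {2,5}:  v_{2} + v_{5} = v_{3} + v_{4} — sig = (2;(1,1))
  {1,3,4}:  v_{1} + v_{3} + v_{4} = v_{5} — sig = (3;(1))
  {3,4,6}:  v_{3} + v_{4} + v_{6} = v_{2} — sig = (3;(1))

Sorted signature multiset PRS(X):
[(2;()), (2;()), (2;(1,1)), (3;(1)), (3;(1))]


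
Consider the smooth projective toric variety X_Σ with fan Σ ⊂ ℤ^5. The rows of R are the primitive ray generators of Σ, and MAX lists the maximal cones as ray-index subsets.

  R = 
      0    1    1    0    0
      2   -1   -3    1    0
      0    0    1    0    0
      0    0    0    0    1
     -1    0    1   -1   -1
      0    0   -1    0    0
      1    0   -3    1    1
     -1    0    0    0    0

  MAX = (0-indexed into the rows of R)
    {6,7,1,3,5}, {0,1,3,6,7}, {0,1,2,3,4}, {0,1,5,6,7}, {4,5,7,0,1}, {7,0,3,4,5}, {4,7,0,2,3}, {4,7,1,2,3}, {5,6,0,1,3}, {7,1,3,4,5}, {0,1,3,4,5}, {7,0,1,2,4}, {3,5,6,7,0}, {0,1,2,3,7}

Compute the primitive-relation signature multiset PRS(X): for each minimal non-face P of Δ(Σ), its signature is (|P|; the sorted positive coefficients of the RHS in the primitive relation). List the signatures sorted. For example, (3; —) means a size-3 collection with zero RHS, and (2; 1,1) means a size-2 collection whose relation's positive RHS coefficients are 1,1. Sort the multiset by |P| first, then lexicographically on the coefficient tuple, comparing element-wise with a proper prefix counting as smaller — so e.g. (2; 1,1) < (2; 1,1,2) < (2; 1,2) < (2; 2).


The 5 primitive collections of Σ (r=8, n=5):

  {2,5}:  v_{2} + v_{5} = 0 — sig = (2; —)
  {2,6}:  v_{2} + v_{6} = v_{0} + v_{1} + v_{3} + v_{7} — sig = (2; 1,1,1,1)
  {4,6}:  v_{4} + v_{6} = 2·v_{5} — sig = (2; 2)
  {0,1,3,4,7}:  v_{0} + v_{1} + v_{3} + v_{4} + v_{7} = v_{5} — sig = (5; 1)
  {0,1,3,5,7}:  v_{0} + v_{1} + v_{3} + v_{5} + v_{7} = v_{6} — sig = (5; 1)

Hence PRS(X_Σ) =
{ (2; —),  (2; 1,1,1,1),  (2; 2),  (5; 1) ×2 }


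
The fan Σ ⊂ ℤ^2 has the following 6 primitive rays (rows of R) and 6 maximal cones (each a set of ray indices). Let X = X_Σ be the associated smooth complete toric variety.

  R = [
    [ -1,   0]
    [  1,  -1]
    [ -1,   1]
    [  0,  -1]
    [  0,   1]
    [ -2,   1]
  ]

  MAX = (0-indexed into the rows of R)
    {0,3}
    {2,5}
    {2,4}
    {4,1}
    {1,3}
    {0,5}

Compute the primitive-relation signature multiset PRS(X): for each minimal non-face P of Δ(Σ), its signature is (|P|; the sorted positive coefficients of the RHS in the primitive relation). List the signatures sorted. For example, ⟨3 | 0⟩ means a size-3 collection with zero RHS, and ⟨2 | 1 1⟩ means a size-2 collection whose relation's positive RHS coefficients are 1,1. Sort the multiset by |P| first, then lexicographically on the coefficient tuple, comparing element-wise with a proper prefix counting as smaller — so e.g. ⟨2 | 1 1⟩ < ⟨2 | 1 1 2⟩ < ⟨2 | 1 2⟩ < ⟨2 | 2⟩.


Δ(Σ) — 6 vertices, 9 min non-faces:

  P = {1,2}:  v_{1} + v_{2} = 0 — sig = ⟨2 | 0⟩
  P = {3,4}:  v_{3} + v_{4} = 0 — sig = ⟨2 | 0⟩
  P = {0,1}:  v_{0} + v_{1} = v_{3} — sig = ⟨2 | 1⟩
  P = {0,2}:  v_{0} + v_{2} = v_{5} — sig = ⟨2 | 1⟩
  P = {0,4}:  v_{0} + v_{4} = v_{2} — sig = ⟨2 | 1⟩
  P = {1,5}:  v_{1} + v_{5} = v_{0} — sig = ⟨2 | 1⟩
  P = {2,3}:  v_{2} + v_{3} = v_{0} — sig = ⟨2 | 1⟩
  P = {3,5}:  v_{3} + v_{5} = 2·v_{0} — sig = ⟨2 | 2⟩
  P = {4,5}:  v_{4} + v_{5} = 2·v_{2} — sig = ⟨2 | 2⟩

Hence PRS(X_Σ) =
{ ⟨2 | 0⟩ ×2,  ⟨2 | 1⟩ ×5,  ⟨2 | 2⟩ ×2 }


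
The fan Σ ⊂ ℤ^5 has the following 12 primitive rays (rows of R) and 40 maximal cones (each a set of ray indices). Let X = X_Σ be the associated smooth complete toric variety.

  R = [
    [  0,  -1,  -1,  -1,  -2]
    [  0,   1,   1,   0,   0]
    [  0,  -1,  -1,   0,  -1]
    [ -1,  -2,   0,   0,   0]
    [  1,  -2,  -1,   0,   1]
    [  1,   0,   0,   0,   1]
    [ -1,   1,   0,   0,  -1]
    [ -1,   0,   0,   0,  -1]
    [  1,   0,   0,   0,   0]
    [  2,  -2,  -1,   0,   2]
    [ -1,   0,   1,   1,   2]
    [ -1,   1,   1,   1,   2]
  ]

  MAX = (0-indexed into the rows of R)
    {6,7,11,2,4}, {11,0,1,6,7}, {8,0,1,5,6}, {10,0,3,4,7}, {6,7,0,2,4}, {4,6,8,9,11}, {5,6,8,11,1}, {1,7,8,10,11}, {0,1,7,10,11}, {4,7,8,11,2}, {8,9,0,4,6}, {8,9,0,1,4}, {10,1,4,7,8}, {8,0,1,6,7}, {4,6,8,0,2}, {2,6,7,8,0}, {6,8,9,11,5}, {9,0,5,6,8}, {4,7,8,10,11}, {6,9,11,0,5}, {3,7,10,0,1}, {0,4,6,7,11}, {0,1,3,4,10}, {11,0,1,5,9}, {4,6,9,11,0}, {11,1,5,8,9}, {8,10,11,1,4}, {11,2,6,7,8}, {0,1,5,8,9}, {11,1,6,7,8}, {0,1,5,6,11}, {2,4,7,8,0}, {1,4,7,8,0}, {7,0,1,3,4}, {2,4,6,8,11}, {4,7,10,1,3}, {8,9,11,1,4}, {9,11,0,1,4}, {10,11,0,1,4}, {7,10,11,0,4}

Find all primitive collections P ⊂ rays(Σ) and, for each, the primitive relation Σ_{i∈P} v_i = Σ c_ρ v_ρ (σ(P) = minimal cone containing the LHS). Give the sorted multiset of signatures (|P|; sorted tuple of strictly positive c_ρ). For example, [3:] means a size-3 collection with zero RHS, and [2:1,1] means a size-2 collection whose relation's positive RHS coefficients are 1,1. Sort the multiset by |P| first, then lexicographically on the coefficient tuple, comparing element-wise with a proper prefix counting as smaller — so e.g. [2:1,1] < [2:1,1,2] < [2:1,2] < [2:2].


24 minimal non-faces of Δ(Σ) (on 12 rays):

  • {5,7}:  v_{5} + v_{7} = 0 ; sig = [2:]
  • {4,5}:  v_{4} + v_{5} = v_{9} ; sig = [2:1]
  • {7,9}:  v_{7} + v_{9} = v_{4} ; sig = [2:1]
  • {1,2}:  v_{1} + v_{2} = v_{7} + v_{8} ; sig = [2:1,1]
  • {6,10}:  v_{6} + v_{10} = v_{7} + v_{11} ; sig = [2:1,1]
  • {2,5}:  v_{2} + v_{5} = v_{4} + v_{6} + v_{8} ; sig = [2:1,1,1]
  • {3,6}:  v_{3} + v_{6} = v_{0} + v_{7} + v_{10} ; sig = [2:1,1,1]
  • {5,10}:  v_{5} + v_{10} = v_{1} + v_{4} + v_{11} ; sig = [2:1,1,1]
  • {3,5}:  v_{3} + v_{5} = v_{0} + v_{1} + v_{4} + v_{10} ; sig = [2:1,1,1,1]
  • {2,10}:  v_{2} + v_{10} = v_{4} + 2·v_{7} + v_{8} + v_{11} ; sig = [2:1,1,1,2]
  • {3,9}:  v_{3} + v_{9} = v_{0} + v_{1} + 2·v_{4} + v_{10} ; sig = [2:1,1,1,2]
  • {2,9}:  v_{2} + v_{9} = 2·v_{4} + v_{6} + v_{8} ; sig = [2:1,1,2]
  • {9,10}:  v_{9} + v_{10} = v_{1} + 2·v_{4} + v_{11} ; sig = [2:1,1,2]
  • {3,11}:  v_{3} + v_{11} = v_{0} + 2·v_{10} ; sig = [2:1,2]
  • {2,3}:  v_{2} + v_{3} = v_{1} + 2·v_{4} + 3·v_{7} ; sig = [2:1,2,3]
  • {3,8}:  v_{3} + v_{8} = 2·v_{1} + 2·v_{4} + 2·v_{7} ; sig = [2:2,2,2]
  • {0,8,11}:  v_{0} + v_{8} + v_{11} = 0 ; sig = [3:]
  • {1,4,6}:  v_{1} + v_{4} + v_{6} = 0 ; sig = [3:]
  • {1,6,9}:  v_{1} + v_{6} + v_{9} = v_{5} ; sig = [3:1]
  • {0,2,11}:  v_{0} + v_{2} + v_{11} = v_{4} + v_{6} + v_{7} ; sig = [3:1,1,1]
  • {0,8,10}:  v_{0} + v_{8} + v_{10} = v_{1} + v_{4} + v_{7} ; sig = [3:1,1,1]
  • {1,4,7,11}:  v_{1} + v_{4} + v_{7} + v_{11} = v_{10} ; sig = [4:1]
  • {4,6,7,8}:  v_{4} + v_{6} + v_{7} + v_{8} = v_{2} ; sig = [4:1]
  • {0,1,4,7,10}:  v_{0} + v_{1} + v_{4} + v_{7} + v_{10} = v_{3} ; sig = [5:1]

so the primitive-relation signature multiset is
    |P|=2: 16 collections, coeffs (), (1), (1), (1,1), (1,1), (1,1,1), (1,1,1), (1,1,1), (1,1,1,1), (1,1,1,2), (1,1,1,2), (1,1,2), (1,1,2), (1,2), (1,2,3), (2,2,2)
    |P|=3: 5 collections, coeffs (), (), (1), (1,1,1), (1,1,1)
    |P|=4: 2 collections, coeffs (1), (1)
    |P|=5: 1 collection, coeffs (1)


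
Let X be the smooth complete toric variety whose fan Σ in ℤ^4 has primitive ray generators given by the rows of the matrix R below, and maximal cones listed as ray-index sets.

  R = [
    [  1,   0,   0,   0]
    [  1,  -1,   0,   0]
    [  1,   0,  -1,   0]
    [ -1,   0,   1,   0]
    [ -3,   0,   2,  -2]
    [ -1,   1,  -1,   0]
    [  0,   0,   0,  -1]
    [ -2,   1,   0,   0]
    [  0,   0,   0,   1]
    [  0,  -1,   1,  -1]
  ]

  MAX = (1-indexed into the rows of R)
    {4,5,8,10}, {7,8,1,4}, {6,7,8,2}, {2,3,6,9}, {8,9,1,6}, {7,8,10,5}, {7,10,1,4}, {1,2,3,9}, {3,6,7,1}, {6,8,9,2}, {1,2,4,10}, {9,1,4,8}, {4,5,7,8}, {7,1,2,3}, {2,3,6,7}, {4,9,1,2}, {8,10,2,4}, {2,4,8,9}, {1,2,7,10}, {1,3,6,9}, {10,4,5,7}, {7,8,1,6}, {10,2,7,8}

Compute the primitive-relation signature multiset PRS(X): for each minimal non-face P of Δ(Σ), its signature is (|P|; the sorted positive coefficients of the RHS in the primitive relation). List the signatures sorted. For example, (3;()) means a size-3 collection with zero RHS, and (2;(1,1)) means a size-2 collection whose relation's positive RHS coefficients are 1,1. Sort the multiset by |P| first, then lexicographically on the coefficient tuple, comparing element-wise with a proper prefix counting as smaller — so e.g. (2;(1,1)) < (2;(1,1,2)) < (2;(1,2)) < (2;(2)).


Minimal non-faces — 17 found among 10 rays, 23 max cones:

  • {3,4}:  v_{3} + v_{4} = 0  ⇒ sig = (2;())
  • {7,9}:  v_{7} + v_{9} = 0  ⇒ sig = (2;())
  • {3,8}:  v_{3} + v_{8} = v_{6}  ⇒ sig = (2;(1))
  • {4,6}:  v_{4} + v_{6} = v_{8}  ⇒ sig = (2;(1))
  • {3,10}:  v_{3} + v_{10} = v_{2} + v_{7}  ⇒ sig = (2;(1,1))
  • {9,10}:  v_{9} + v_{10} = v_{2} + v_{4}  ⇒ sig = (2;(1,1))
  • {3,5}:  v_{3} + v_{5} = v_{7} + v_{8} + v_{10}  ⇒ sig = (2;(1,1,1))
  • {5,9}:  v_{5} + v_{9} = v_{4} + v_{8} + v_{10}  ⇒ sig = (2;(1,1,1))
  • {6,10}:  v_{6} + v_{10} = v_{2} + v_{7} + v_{8}  ⇒ sig = (2;(1,1,1))
  • {5,6}:  v_{5} + v_{6} = v_{7} + 2·v_{8} + v_{10}  ⇒ sig = (2;(1,1,2))
  • {2,5}:  v_{2} + v_{5} = v_{8} + 2·v_{10}  ⇒ sig = (2;(1,2))
  • {1,5}:  v_{1} + v_{5} = 2·v_{4} + 2·v_{7}  ⇒ sig = (2;(2,2))
  • {1,2,8}:  v_{1} + v_{2} + v_{8} = 0  ⇒ sig = (3;())
  • {1,2,6}:  v_{1} + v_{2} + v_{6} = v_{3}  ⇒ sig = (3;(1))
  • {2,4,7}:  v_{2} + v_{4} + v_{7} = v_{10}  ⇒ sig = (3;(1))
  • {1,8,10}:  v_{1} + v_{8} + v_{10} = v_{4} + v_{7}  ⇒ sig = (3;(1,1))
  • {4,7,8,10}:  v_{4} + v_{7} + v_{8} + v_{10} = v_{5}  ⇒ sig = (4;(1))

so the primitive-relation signature multiset is
[(2;()), (2;()), (2;(1)), (2;(1)), (2;(1,1)), (2;(1,1)), (2;(1,1,1)), (2;(1,1,1)), (2;(1,1,1)), (2;(1,1,2)), (2;(1,2)), (2;(2,2)), (3;()), (3;(1)), (3;(1)), (3;(1,1)), (4;(1))]
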